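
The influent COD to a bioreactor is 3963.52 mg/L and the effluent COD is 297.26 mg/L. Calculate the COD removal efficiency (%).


eta = (COD_in - COD_out) / COD_in * 100
= (3963.52 - 297.26) / 3963.52 * 100
= 92.5001%

92.5001%


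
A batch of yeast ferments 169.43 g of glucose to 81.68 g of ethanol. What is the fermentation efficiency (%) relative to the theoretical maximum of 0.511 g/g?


Fermentation efficiency = (actual / (0.511 * glucose)) * 100
= (81.68 / (0.511 * 169.43)) * 100
= 94.3419%

94.3419%


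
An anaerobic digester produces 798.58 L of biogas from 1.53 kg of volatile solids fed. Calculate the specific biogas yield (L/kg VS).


Y = V / VS
= 798.58 / 1.53
= 521.9477 L/kg VS

521.9477 L/kg VS


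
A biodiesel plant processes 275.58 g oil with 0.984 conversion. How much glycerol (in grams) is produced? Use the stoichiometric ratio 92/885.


glycerol = oil * conv * (92/885)
= 275.58 * 0.984 * 92 / 885
= 28.1895 g

28.1895 g


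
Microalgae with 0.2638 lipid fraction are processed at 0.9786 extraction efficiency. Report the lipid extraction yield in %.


Y = lipid_content * extraction_eff * 100
= 0.2638 * 0.9786 * 100
= 25.8155%

25.8155%


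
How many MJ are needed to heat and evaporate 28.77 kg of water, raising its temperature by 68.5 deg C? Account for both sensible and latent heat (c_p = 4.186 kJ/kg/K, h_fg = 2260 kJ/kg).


E = m_water * (4.186 * dT + 2260) / 1000
= 28.77 * (4.186 * 68.5 + 2260) / 1000
= 73.2697 MJ

73.2697 MJ


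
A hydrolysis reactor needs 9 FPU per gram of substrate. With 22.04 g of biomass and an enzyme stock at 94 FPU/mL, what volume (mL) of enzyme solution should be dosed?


V = dosage * m_sub / activity
V = 9 * 22.04 / 94
V = 2.1102 mL

2.1102 mL


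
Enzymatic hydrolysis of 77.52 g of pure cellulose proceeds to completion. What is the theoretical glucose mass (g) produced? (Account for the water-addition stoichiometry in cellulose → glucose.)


glucose = cellulose * 180/162
= 77.52 * 180/162
= 86.1333 g

86.1333 g


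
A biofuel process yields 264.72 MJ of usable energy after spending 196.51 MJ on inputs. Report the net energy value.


NEV = E_out - E_in
= 264.72 - 196.51
= 68.2100 MJ

68.2100 MJ


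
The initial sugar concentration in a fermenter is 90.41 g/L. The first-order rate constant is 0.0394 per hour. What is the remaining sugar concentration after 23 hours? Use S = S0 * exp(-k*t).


S = S0 * exp(-k * t)
S = 90.41 * exp(-0.0394 * 23)
S = 36.5308 g/L

36.5308 g/L


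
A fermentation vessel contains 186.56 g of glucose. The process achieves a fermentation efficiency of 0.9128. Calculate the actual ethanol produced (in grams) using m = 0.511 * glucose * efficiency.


Actual ethanol: m = 0.511 * 186.56 * 0.9128
m = 87.0192 g

87.0192 g


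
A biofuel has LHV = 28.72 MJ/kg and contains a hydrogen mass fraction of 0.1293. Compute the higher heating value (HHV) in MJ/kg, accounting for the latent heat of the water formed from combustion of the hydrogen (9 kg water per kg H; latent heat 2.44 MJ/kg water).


HHV = LHV + H_frac * 9 * 2.44
= 28.72 + 0.1293 * 9 * 2.44
= 31.5594 MJ/kg

31.5594 MJ/kg


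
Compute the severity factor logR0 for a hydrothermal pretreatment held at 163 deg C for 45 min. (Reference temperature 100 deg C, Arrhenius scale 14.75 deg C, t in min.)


logR0 = log10(t * exp((T - 100) / 14.75))
= log10(45 * exp((163 - 100) / 14.75))
= 3.5082

3.5082


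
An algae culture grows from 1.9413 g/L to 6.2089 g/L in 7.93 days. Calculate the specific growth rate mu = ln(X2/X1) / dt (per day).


mu = ln(X2/X1) / dt
= ln(6.2089/1.9413) / 7.93
= 0.1466 per day

0.1466 per day


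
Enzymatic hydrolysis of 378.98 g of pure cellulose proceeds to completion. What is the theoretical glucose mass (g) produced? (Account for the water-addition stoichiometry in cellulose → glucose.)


glucose = cellulose * 180/162
= 378.98 * 180/162
= 421.0889 g

421.0889 g


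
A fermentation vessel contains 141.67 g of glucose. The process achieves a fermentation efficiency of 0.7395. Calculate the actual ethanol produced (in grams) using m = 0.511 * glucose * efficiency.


Actual ethanol: m = 0.511 * 141.67 * 0.7395
m = 53.5349 g

53.5349 g


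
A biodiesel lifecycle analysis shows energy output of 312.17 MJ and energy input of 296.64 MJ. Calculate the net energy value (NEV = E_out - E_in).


NEV = E_out - E_in
= 312.17 - 296.64
= 15.5300 MJ

15.5300 MJ


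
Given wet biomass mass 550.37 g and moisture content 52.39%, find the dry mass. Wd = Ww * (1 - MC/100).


Wd = Ww * (1 - MC/100)
= 550.37 * (1 - 52.39/100)
= 262.0312 g

262.0312 g


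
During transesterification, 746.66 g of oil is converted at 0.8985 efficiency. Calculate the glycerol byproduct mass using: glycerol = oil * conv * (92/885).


glycerol = oil * conv * (92/885)
= 746.66 * 0.8985 * 92 / 885
= 69.7406 g

69.7406 g


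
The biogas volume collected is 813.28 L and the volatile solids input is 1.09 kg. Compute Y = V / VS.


Y = V / VS
= 813.28 / 1.09
= 746.1284 L/kg VS

746.1284 L/kg VS


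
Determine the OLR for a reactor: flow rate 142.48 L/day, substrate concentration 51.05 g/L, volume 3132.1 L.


OLR = Q * S / V
= 142.48 * 51.05 / 3132.1
= 2.3223 g/L/day

2.3223 g/L/day


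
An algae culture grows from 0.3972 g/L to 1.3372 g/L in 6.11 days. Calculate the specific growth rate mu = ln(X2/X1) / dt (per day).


mu = ln(X2/X1) / dt
= ln(1.3372/0.3972) / 6.11
= 0.1987 per day

0.1987 per day


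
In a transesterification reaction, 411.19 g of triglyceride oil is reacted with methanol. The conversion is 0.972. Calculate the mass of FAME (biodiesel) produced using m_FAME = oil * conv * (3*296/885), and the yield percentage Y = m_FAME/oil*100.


m_FAME = oil * conv * (3 * 296 / 885) = oil * conv * (888/885)
= 411.19 * 0.972 * 888 / 885
= 401.0315 g
Y = m_FAME / oil * 100 = conv * (888/885) * 100
= 0.972 * 888 / 885 * 100
= 97.53%

401.0315 g FAME; Y = 97.53%


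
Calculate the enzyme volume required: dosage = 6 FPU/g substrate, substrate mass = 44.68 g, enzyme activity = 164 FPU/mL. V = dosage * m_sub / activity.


V = dosage * m_sub / activity
V = 6 * 44.68 / 164
V = 1.6346 mL

1.6346 mL


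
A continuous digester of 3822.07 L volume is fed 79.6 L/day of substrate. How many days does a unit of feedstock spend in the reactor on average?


HRT = V / Q
= 3822.07 / 79.6
= 48.0160 days

48.0160 days


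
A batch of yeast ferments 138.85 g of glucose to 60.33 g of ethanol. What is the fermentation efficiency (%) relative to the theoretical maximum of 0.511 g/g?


Fermentation efficiency = (actual / (0.511 * glucose)) * 100
= (60.33 / (0.511 * 138.85)) * 100
= 85.0289%

85.0289%


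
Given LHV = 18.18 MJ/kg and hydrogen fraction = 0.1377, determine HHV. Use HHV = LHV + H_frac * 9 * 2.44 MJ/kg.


HHV = LHV + H_frac * 9 * 2.44
= 18.18 + 0.1377 * 9 * 2.44
= 21.2039 MJ/kg

21.2039 MJ/kg


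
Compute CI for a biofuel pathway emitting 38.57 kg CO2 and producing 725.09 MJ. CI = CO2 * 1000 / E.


CI = CO2 * 1000 / E
= 38.57 * 1000 / 725.09
= 53.1934 g CO2/MJ

53.1934 g CO2/MJ


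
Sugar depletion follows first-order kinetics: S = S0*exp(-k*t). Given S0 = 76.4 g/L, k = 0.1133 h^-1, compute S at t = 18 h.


S = S0 * exp(-k * t)
S = 76.4 * exp(-0.1133 * 18)
S = 9.9402 g/L

9.9402 g/L


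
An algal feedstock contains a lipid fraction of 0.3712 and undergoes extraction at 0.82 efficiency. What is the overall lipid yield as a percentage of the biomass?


Y = lipid_content * extraction_eff * 100
= 0.3712 * 0.82 * 100
= 30.4384%

30.4384%


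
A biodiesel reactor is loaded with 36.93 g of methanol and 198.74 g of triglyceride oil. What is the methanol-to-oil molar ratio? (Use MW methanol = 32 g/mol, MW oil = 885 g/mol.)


Molar ratio = n_MeOH / n_oil = (MeOH/32) / (oil/885) = (MeOH * 885) / (32 * oil)
= (36.93 * 885) / (32 * 198.74)
= 5.1391

5.1391


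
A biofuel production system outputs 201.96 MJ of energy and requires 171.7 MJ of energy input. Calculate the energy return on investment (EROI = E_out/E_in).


EROI = E_out / E_in
= 201.96 / 171.7
= 1.1762

1.1762


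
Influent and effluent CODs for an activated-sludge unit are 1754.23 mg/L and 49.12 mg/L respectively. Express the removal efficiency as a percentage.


eta = (COD_in - COD_out) / COD_in * 100
= (1754.23 - 49.12) / 1754.23 * 100
= 97.1999%

97.1999%


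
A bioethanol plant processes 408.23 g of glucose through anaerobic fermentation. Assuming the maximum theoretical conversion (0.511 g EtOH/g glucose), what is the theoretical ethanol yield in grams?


Theoretical ethanol yield: m_EtOH = 0.511 * m_glucose
m_EtOH = 0.511 * 408.23 = 208.6055 g

208.6055 g


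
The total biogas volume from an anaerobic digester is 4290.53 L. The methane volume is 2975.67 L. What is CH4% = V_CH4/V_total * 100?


CH4% = V_CH4 / V_total * 100
= 2975.67 / 4290.53 * 100
= 69.3544%

69.3544%


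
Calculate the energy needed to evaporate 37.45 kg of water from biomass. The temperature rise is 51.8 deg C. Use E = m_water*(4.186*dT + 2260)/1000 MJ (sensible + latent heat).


E = m_water * (4.186 * dT + 2260) / 1000
= 37.45 * (4.186 * 51.8 + 2260) / 1000
= 92.7575 MJ

92.7575 MJ


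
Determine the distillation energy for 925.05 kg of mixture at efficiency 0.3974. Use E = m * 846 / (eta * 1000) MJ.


E = m * 846 / (eta * 1000)
= 925.05 * 846 / (0.3974 * 1000)
= 1969.2811 MJ

1969.2811 MJ


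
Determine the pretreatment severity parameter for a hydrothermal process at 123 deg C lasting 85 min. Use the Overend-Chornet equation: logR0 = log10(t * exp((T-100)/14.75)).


logR0 = log10(t * exp((T - 100) / 14.75))
= log10(85 * exp((123 - 100) / 14.75))
= 2.6066

2.6066


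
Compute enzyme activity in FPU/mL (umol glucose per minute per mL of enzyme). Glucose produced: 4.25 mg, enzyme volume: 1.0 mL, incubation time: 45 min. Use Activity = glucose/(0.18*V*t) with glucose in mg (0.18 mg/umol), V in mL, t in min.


Activity = glucose_mg / (0.18 mg/umol * V_mL * t_min)
= 4.25 / (0.18 * 1.0 * 45)
= 0.5247 FPU/mL

0.5247 FPU/mL


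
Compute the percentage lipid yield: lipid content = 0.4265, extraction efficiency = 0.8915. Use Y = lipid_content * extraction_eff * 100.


Y = lipid_content * extraction_eff * 100
= 0.4265 * 0.8915 * 100
= 38.0225%

38.0225%


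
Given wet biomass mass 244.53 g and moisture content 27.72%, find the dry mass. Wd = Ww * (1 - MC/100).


Wd = Ww * (1 - MC/100)
= 244.53 * (1 - 27.72/100)
= 176.7463 g

176.7463 g


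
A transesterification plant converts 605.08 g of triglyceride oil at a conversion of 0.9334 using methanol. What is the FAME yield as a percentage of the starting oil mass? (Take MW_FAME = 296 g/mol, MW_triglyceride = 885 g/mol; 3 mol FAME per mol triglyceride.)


m_FAME = oil * conv * (3 * 296 / 885) = oil * conv * (888/885)
= 605.08 * 0.9334 * 888 / 885
= 566.6962 g
Y = m_FAME / oil * 100 = conv * (888/885) * 100
= 0.9334 * 888 / 885 * 100
= 93.66%

93.66%


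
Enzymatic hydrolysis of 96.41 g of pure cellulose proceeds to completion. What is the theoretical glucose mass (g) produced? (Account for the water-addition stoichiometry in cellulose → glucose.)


glucose = cellulose * 180/162
= 96.41 * 180/162
= 107.1222 g

107.1222 g


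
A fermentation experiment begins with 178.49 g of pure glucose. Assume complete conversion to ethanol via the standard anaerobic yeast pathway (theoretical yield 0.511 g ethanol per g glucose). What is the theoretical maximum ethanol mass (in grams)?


Theoretical ethanol yield: m_EtOH = 0.511 * m_glucose
m_EtOH = 0.511 * 178.49 = 91.2084 g

91.2084 g


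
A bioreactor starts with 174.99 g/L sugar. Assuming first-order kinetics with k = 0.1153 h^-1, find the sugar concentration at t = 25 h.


S = S0 * exp(-k * t)
S = 174.99 * exp(-0.1153 * 25)
S = 9.7985 g/L

9.7985 g/L


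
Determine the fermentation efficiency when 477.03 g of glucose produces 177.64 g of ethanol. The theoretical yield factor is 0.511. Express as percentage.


Fermentation efficiency = (actual / (0.511 * glucose)) * 100
= (177.64 / (0.511 * 477.03)) * 100
= 72.8743%

72.8743%


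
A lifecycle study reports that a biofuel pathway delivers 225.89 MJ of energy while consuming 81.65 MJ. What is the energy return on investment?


EROI = E_out / E_in
= 225.89 / 81.65
= 2.7666

2.7666


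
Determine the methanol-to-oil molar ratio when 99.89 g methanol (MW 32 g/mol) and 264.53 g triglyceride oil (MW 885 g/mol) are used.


Molar ratio = n_MeOH / n_oil = (MeOH/32) / (oil/885) = (MeOH * 885) / (32 * oil)
= (99.89 * 885) / (32 * 264.53)
= 10.4434

10.4434


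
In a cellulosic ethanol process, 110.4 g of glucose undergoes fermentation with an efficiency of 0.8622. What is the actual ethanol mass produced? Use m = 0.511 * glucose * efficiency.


Actual ethanol: m = 0.511 * 110.4 * 0.8622
m = 48.6405 g

48.6405 g


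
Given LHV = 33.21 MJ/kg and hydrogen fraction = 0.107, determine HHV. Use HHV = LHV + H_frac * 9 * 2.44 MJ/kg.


HHV = LHV + H_frac * 9 * 2.44
= 33.21 + 0.107 * 9 * 2.44
= 35.5597 MJ/kg

35.5597 MJ/kg


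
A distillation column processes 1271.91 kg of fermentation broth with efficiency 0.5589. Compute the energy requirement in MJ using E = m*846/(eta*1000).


E = m * 846 / (eta * 1000)
= 1271.91 * 846 / (0.5589 * 1000)
= 1925.2744 MJ

1925.2744 MJ


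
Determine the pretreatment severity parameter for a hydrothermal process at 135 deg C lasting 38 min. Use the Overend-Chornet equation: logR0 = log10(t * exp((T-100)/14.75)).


logR0 = log10(t * exp((T - 100) / 14.75))
= log10(38 * exp((135 - 100) / 14.75))
= 2.6103

2.6103


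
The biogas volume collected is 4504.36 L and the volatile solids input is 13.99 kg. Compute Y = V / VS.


Y = V / VS
= 4504.36 / 13.99
= 321.9700 L/kg VS

321.9700 L/kg VS


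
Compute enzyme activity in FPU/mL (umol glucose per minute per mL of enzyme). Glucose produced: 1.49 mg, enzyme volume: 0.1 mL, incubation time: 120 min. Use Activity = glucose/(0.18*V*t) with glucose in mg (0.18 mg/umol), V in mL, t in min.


Activity = glucose_mg / (0.18 mg/umol * V_mL * t_min)
= 1.49 / (0.18 * 0.1 * 120)
= 0.6898 FPU/mL

0.6898 FPU/mL


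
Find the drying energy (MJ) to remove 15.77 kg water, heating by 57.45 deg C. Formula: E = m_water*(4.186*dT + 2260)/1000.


E = m_water * (4.186 * dT + 2260) / 1000
= 15.77 * (4.186 * 57.45 + 2260) / 1000
= 39.4327 MJ

39.4327 MJ


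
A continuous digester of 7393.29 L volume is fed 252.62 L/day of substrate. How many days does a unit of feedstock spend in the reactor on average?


HRT = V / Q
= 7393.29 / 252.62
= 29.2664 days

29.2664 days


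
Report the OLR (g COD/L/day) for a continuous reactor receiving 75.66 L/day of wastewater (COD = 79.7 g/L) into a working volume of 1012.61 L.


OLR = Q * S / V
= 75.66 * 79.7 / 1012.61
= 5.9550 g/L/day

5.9550 g/L/day


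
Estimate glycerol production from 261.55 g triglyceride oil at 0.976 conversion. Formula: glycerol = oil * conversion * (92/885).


glycerol = oil * conv * (92/885)
= 261.55 * 0.976 * 92 / 885
= 26.5368 g

26.5368 g


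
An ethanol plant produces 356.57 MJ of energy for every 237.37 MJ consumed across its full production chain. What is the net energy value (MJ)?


NEV = E_out - E_in
= 356.57 - 237.37
= 119.2000 MJ

119.2000 MJ


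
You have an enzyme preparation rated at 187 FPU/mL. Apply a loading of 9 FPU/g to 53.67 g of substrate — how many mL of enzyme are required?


V = dosage * m_sub / activity
V = 9 * 53.67 / 187
V = 2.5830 mL

2.5830 mL


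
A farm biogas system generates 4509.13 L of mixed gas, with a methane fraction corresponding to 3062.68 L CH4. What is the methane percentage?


CH4% = V_CH4 / V_total * 100
= 3062.68 / 4509.13 * 100
= 67.9217%

67.9217%


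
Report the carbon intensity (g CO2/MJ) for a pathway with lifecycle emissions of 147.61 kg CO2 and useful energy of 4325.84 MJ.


CI = CO2 * 1000 / E
= 147.61 * 1000 / 4325.84
= 34.1229 g CO2/MJ

34.1229 g CO2/MJ


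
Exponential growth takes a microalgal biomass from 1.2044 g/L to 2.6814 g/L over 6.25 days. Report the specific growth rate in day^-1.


mu = ln(X2/X1) / dt
= ln(2.6814/1.2044) / 6.25
= 0.1281 per day

0.1281 per day


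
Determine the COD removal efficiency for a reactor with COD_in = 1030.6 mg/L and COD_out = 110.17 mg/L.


eta = (COD_in - COD_out) / COD_in * 100
= (1030.6 - 110.17) / 1030.6 * 100
= 89.3101%

89.3101%


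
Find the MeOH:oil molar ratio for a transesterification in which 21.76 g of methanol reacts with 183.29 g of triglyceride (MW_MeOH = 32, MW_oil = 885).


Molar ratio = n_MeOH / n_oil = (MeOH/32) / (oil/885) = (MeOH * 885) / (32 * oil)
= (21.76 * 885) / (32 * 183.29)
= 3.2833

3.2833


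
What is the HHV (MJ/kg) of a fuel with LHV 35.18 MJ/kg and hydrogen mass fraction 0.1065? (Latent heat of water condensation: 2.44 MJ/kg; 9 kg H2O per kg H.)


HHV = LHV + H_frac * 9 * 2.44
= 35.18 + 0.1065 * 9 * 2.44
= 37.5187 MJ/kg

37.5187 MJ/kg


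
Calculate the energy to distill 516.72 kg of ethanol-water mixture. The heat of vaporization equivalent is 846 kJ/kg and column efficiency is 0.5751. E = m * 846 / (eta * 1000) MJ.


E = m * 846 / (eta * 1000)
= 516.72 * 846 / (0.5751 * 1000)
= 760.1202 MJ

760.1202 MJ


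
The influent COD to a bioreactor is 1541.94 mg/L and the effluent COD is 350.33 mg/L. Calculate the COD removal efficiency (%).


eta = (COD_in - COD_out) / COD_in * 100
= (1541.94 - 350.33) / 1541.94 * 100
= 77.2799%

77.2799%


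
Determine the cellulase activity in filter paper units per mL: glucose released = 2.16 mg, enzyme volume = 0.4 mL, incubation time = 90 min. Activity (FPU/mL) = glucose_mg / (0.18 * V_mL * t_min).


Activity = glucose_mg / (0.18 mg/umol * V_mL * t_min)
= 2.16 / (0.18 * 0.4 * 90)
= 0.3333 FPU/mL

0.3333 FPU/mL


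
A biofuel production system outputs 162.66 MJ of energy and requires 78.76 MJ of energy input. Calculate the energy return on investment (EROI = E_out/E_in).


EROI = E_out / E_in
= 162.66 / 78.76
= 2.0653

2.0653


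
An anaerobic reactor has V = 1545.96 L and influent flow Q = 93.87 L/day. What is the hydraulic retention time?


HRT = V / Q
= 1545.96 / 93.87
= 16.4692 days

16.4692 days


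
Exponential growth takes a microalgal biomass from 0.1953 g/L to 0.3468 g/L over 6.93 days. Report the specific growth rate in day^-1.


mu = ln(X2/X1) / dt
= ln(0.3468/0.1953) / 6.93
= 0.0829 per day

0.0829 per day


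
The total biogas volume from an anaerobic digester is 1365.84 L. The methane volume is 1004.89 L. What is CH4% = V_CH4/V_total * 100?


CH4% = V_CH4 / V_total * 100
= 1004.89 / 1365.84 * 100
= 73.5730%

73.5730%


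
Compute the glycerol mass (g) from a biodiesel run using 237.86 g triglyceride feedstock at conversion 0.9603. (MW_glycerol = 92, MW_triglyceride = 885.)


glycerol = oil * conv * (92/885)
= 237.86 * 0.9603 * 92 / 885
= 23.7450 g

23.7450 g


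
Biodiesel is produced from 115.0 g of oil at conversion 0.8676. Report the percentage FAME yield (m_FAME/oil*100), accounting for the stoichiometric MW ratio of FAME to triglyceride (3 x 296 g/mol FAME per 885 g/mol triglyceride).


m_FAME = oil * conv * (3 * 296 / 885) = oil * conv * (888/885)
= 115.0 * 0.8676 * 888 / 885
= 100.1122 g
Y = m_FAME / oil * 100 = conv * (888/885) * 100
= 0.8676 * 888 / 885 * 100
= 87.05%

87.05%


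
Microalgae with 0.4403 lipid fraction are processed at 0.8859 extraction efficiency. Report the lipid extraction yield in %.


Y = lipid_content * extraction_eff * 100
= 0.4403 * 0.8859 * 100
= 39.0062%

39.0062%


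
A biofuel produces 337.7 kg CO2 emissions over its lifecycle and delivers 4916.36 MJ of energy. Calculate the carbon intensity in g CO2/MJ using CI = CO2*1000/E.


CI = CO2 * 1000 / E
= 337.7 * 1000 / 4916.36
= 68.6890 g CO2/MJ

68.6890 g CO2/MJ


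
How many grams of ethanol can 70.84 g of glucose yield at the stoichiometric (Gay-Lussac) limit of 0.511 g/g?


Theoretical ethanol yield: m_EtOH = 0.511 * m_glucose
m_EtOH = 0.511 * 70.84 = 36.1992 g

36.1992 g


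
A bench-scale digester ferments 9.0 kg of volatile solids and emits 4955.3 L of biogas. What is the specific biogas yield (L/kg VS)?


Y = V / VS
= 4955.3 / 9.0
= 550.5889 L/kg VS

550.5889 L/kg VS


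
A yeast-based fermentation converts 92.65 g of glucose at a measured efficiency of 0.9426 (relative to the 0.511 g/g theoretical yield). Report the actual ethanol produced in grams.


Actual ethanol: m = 0.511 * 92.65 * 0.9426
m = 44.6266 g

44.6266 g


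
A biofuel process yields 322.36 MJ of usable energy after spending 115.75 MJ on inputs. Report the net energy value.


NEV = E_out - E_in
= 322.36 - 115.75
= 206.6100 MJ

206.6100 MJ


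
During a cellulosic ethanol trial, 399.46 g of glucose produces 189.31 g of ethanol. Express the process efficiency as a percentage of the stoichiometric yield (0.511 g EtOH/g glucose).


Fermentation efficiency = (actual / (0.511 * glucose)) * 100
= (189.31 / (0.511 * 399.46)) * 100
= 92.7426%

92.7426%


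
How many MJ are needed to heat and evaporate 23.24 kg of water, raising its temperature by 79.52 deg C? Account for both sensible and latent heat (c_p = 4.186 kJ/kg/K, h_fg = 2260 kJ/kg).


E = m_water * (4.186 * dT + 2260) / 1000
= 23.24 * (4.186 * 79.52 + 2260) / 1000
= 60.2583 MJ

60.2583 MJ


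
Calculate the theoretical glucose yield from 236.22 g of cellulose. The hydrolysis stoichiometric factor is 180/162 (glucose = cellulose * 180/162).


glucose = cellulose * 180/162
= 236.22 * 180/162
= 262.4667 g

262.4667 g


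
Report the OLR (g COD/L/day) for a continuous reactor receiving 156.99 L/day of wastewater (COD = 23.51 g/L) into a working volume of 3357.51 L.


OLR = Q * S / V
= 156.99 * 23.51 / 3357.51
= 1.0993 g/L/day

1.0993 g/L/day


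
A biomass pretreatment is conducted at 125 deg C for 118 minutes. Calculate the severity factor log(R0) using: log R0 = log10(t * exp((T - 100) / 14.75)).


logR0 = log10(t * exp((T - 100) / 14.75))
= log10(118 * exp((125 - 100) / 14.75))
= 2.8080

2.8080


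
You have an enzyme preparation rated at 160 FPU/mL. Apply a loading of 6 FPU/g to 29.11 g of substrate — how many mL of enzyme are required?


V = dosage * m_sub / activity
V = 6 * 29.11 / 160
V = 1.0916 mL

1.0916 mL


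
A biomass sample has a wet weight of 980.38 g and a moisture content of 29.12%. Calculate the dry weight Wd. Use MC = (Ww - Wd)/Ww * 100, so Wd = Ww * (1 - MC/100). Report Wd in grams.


Wd = Ww * (1 - MC/100)
= 980.38 * (1 - 29.12/100)
= 694.8933 g

694.8933 g


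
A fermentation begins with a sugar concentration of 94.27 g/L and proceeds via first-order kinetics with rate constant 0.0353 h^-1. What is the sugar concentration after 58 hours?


S = S0 * exp(-k * t)
S = 94.27 * exp(-0.0353 * 58)
S = 12.1674 g/L

12.1674 g/L


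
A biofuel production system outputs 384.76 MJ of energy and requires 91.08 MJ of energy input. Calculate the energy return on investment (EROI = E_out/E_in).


EROI = E_out / E_in
= 384.76 / 91.08
= 4.2244

4.2244


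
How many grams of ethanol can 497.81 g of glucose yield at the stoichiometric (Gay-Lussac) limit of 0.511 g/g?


Theoretical ethanol yield: m_EtOH = 0.511 * m_glucose
m_EtOH = 0.511 * 497.81 = 254.3809 g

254.3809 g


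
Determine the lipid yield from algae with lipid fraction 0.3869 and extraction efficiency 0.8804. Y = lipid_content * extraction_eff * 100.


Y = lipid_content * extraction_eff * 100
= 0.3869 * 0.8804 * 100
= 34.0627%

34.0627%


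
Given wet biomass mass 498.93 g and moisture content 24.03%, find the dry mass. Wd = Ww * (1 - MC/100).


Wd = Ww * (1 - MC/100)
= 498.93 * (1 - 24.03/100)
= 379.0371 g

379.0371 g


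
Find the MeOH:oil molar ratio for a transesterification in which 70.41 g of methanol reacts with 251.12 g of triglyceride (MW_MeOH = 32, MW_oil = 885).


Molar ratio = n_MeOH / n_oil = (MeOH/32) / (oil/885) = (MeOH * 885) / (32 * oil)
= (70.41 * 885) / (32 * 251.12)
= 7.7544

7.7544


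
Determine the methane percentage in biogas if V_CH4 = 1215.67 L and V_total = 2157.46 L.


CH4% = V_CH4 / V_total * 100
= 1215.67 / 2157.46 * 100
= 56.3473%

56.3473%


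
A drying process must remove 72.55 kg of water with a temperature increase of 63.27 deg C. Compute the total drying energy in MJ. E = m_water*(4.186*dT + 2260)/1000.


E = m_water * (4.186 * dT + 2260) / 1000
= 72.55 * (4.186 * 63.27 + 2260) / 1000
= 183.1777 MJ

183.1777 MJ


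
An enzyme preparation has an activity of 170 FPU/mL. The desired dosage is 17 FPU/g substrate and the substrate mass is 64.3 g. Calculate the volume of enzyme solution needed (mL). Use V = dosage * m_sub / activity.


V = dosage * m_sub / activity
V = 17 * 64.3 / 170
V = 6.4300 mL

6.4300 mL


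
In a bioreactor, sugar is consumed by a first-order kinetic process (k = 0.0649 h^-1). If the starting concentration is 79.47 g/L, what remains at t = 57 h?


S = S0 * exp(-k * t)
S = 79.47 * exp(-0.0649 * 57)
S = 1.9662 g/L

1.9662 g/L


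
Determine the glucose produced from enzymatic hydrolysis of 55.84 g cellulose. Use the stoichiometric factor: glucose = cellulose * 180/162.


glucose = cellulose * 180/162
= 55.84 * 180/162
= 62.0444 g

62.0444 g


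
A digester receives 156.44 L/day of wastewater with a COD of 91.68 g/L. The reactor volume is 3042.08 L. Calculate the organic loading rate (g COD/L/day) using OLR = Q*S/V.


OLR = Q * S / V
= 156.44 * 91.68 / 3042.08
= 4.7147 g/L/day

4.7147 g/L/day


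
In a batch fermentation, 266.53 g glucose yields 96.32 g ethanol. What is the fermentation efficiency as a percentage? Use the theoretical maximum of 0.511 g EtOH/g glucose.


Fermentation efficiency = (actual / (0.511 * glucose)) * 100
= (96.32 / (0.511 * 266.53)) * 100
= 70.7212%

70.7212%


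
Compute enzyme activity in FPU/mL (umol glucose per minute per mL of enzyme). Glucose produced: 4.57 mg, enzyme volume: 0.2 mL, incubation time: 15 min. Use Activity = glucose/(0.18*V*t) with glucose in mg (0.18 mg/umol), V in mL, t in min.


Activity = glucose_mg / (0.18 mg/umol * V_mL * t_min)
= 4.57 / (0.18 * 0.2 * 15)
= 8.4630 FPU/mL

8.4630 FPU/mL


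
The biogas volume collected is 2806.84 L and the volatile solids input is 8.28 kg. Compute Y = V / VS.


Y = V / VS
= 2806.84 / 8.28
= 338.9903 L/kg VS

338.9903 L/kg VS


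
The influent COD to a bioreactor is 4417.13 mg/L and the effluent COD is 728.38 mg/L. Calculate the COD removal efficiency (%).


eta = (COD_in - COD_out) / COD_in * 100
= (4417.13 - 728.38) / 4417.13 * 100
= 83.5101%

83.5101%


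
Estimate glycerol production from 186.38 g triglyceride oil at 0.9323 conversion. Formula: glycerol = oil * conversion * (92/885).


glycerol = oil * conv * (92/885)
= 186.38 * 0.9323 * 92 / 885
= 18.0634 g

18.0634 g


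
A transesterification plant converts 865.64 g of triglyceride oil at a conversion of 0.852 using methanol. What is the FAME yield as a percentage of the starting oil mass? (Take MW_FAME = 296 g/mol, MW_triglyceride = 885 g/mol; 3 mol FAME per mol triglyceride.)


m_FAME = oil * conv * (3 * 296 / 885) = oil * conv * (888/885)
= 865.64 * 0.852 * 888 / 885
= 740.0254 g
Y = m_FAME / oil * 100 = conv * (888/885) * 100
= 0.852 * 888 / 885 * 100
= 85.49%

85.49%


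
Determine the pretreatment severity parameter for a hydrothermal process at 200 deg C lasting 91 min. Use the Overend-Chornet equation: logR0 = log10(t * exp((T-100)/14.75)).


logR0 = log10(t * exp((T - 100) / 14.75))
= log10(91 * exp((200 - 100) / 14.75))
= 4.9034

4.9034


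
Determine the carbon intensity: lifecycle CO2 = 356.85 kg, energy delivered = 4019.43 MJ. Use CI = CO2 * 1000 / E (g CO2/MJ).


CI = CO2 * 1000 / E
= 356.85 * 1000 / 4019.43
= 88.7812 g CO2/MJ

88.7812 g CO2/MJ


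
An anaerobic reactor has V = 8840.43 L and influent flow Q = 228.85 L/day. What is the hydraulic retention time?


HRT = V / Q
= 8840.43 / 228.85
= 38.6298 days

38.6298 days


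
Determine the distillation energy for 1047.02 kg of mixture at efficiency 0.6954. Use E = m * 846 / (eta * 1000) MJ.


E = m * 846 / (eta * 1000)
= 1047.02 * 846 / (0.6954 * 1000)
= 1273.7689 MJ

1273.7689 MJ


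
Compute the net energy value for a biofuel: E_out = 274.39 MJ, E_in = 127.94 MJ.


NEV = E_out - E_in
= 274.39 - 127.94
= 146.4500 MJ

146.4500 MJ


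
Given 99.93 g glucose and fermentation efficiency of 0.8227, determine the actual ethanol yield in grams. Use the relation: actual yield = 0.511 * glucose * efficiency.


Actual ethanol: m = 0.511 * 99.93 * 0.8227
m = 42.0105 g

42.0105 g


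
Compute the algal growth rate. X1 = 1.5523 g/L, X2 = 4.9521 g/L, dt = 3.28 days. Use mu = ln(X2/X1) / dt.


mu = ln(X2/X1) / dt
= ln(4.9521/1.5523) / 3.28
= 0.3537 per day

0.3537 per day


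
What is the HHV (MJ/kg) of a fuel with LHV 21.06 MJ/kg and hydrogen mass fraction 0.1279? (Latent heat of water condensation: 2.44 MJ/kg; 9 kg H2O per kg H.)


HHV = LHV + H_frac * 9 * 2.44
= 21.06 + 0.1279 * 9 * 2.44
= 23.8687 MJ/kg

23.8687 MJ/kg


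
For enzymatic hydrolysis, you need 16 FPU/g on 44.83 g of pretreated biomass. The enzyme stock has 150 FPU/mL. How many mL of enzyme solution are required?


V = dosage * m_sub / activity
V = 16 * 44.83 / 150
V = 4.7819 mL

4.7819 mL


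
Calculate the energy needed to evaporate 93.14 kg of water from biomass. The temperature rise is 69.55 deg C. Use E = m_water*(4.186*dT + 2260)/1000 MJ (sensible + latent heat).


E = m_water * (4.186 * dT + 2260) / 1000
= 93.14 * (4.186 * 69.55 + 2260) / 1000
= 237.6128 MJ

237.6128 MJ


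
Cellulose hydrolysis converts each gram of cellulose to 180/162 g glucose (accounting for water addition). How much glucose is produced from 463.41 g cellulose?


glucose = cellulose * 180/162
= 463.41 * 180/162
= 514.9000 g

514.9000 g


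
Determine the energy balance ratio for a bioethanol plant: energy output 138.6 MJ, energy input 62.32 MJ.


EROI = E_out / E_in
= 138.6 / 62.32
= 2.2240

2.2240


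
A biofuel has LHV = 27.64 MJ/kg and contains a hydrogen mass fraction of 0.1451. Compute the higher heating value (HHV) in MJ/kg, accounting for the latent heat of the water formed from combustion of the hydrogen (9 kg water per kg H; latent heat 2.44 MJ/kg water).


HHV = LHV + H_frac * 9 * 2.44
= 27.64 + 0.1451 * 9 * 2.44
= 30.8264 MJ/kg

30.8264 MJ/kg


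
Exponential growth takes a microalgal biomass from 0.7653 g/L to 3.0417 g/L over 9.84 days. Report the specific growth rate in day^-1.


mu = ln(X2/X1) / dt
= ln(3.0417/0.7653) / 9.84
= 0.1402 per day

0.1402 per day


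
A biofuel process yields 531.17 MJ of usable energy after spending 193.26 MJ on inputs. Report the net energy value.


NEV = E_out - E_in
= 531.17 - 193.26
= 337.9100 MJ

337.9100 MJ


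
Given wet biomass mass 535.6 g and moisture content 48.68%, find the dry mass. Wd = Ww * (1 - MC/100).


Wd = Ww * (1 - MC/100)
= 535.6 * (1 - 48.68/100)
= 274.8699 g

274.8699 g


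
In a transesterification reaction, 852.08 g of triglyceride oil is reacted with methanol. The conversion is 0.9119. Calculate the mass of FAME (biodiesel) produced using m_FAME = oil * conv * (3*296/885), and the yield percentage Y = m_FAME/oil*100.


m_FAME = oil * conv * (3 * 296 / 885) = oil * conv * (888/885)
= 852.08 * 0.9119 * 888 / 885
= 779.6457 g
Y = m_FAME / oil * 100 = conv * (888/885) * 100
= 0.9119 * 888 / 885 * 100
= 91.50%

779.6457 g FAME; Y = 91.50%


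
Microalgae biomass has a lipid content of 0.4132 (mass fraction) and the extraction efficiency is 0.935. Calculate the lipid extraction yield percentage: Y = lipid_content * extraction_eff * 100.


Y = lipid_content * extraction_eff * 100
= 0.4132 * 0.935 * 100
= 38.6342%

38.6342%


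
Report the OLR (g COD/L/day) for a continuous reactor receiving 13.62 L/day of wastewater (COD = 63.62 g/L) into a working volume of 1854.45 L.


OLR = Q * S / V
= 13.62 * 63.62 / 1854.45
= 0.4673 g/L/day

0.4673 g/L/day


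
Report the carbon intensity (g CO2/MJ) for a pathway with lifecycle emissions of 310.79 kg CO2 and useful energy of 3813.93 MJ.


CI = CO2 * 1000 / E
= 310.79 * 1000 / 3813.93
= 81.4881 g CO2/MJ

81.4881 g CO2/MJ


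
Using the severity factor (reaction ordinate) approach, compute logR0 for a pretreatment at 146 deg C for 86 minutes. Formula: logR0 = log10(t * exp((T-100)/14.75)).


logR0 = log10(t * exp((T - 100) / 14.75))
= log10(86 * exp((146 - 100) / 14.75))
= 3.2889

3.2889


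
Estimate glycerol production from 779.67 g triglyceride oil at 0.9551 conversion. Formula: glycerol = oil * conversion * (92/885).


glycerol = oil * conv * (92/885)
= 779.67 * 0.9551 * 92 / 885
= 77.4113 g

77.4113 g


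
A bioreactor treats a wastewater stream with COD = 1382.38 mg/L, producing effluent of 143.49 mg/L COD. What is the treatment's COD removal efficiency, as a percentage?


eta = (COD_in - COD_out) / COD_in * 100
= (1382.38 - 143.49) / 1382.38 * 100
= 89.6201%

89.6201%


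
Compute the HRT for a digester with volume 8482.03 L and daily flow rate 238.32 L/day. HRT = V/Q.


HRT = V / Q
= 8482.03 / 238.32
= 35.5909 days

35.5909 days


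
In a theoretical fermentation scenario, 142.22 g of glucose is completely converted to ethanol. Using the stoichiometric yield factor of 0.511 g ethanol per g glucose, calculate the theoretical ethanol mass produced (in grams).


Theoretical ethanol yield: m_EtOH = 0.511 * m_glucose
m_EtOH = 0.511 * 142.22 = 72.6744 g

72.6744 g


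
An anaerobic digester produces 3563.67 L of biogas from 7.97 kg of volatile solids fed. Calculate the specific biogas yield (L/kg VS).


Y = V / VS
= 3563.67 / 7.97
= 447.1355 L/kg VS

447.1355 L/kg VS


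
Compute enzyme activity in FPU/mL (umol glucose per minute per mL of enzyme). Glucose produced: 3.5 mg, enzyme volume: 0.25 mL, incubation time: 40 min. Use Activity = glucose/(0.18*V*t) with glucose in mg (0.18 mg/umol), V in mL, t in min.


Activity = glucose_mg / (0.18 mg/umol * V_mL * t_min)
= 3.5 / (0.18 * 0.25 * 40)
= 1.9444 FPU/mL

1.9444 FPU/mL


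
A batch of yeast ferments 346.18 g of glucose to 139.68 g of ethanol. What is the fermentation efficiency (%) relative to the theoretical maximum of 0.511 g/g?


Fermentation efficiency = (actual / (0.511 * glucose)) * 100
= (139.68 / (0.511 * 346.18)) * 100
= 78.9608%

78.9608%


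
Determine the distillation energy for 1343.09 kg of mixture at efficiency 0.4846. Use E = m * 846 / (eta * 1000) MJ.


E = m * 846 / (eta * 1000)
= 1343.09 * 846 / (0.4846 * 1000)
= 2344.7258 MJ

2344.7258 MJ


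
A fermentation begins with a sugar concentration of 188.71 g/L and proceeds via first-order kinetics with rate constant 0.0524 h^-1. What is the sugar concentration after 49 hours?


S = S0 * exp(-k * t)
S = 188.71 * exp(-0.0524 * 49)
S = 14.4777 g/L

14.4777 g/L


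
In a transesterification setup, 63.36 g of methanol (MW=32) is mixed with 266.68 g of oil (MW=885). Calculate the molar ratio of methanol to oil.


Molar ratio = n_MeOH / n_oil = (MeOH/32) / (oil/885) = (MeOH * 885) / (32 * oil)
= (63.36 * 885) / (32 * 266.68)
= 6.5708

6.5708


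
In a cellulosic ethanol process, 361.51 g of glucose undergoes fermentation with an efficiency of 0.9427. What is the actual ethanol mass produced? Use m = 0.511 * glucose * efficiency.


Actual ethanol: m = 0.511 * 361.51 * 0.9427
m = 174.1465 g

174.1465 g


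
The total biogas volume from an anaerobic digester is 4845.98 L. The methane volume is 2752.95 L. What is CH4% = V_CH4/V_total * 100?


CH4% = V_CH4 / V_total * 100
= 2752.95 / 4845.98 * 100
= 56.8089%

56.8089%


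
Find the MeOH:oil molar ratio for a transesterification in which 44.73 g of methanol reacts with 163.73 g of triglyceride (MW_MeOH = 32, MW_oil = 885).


Molar ratio = n_MeOH / n_oil = (MeOH/32) / (oil/885) = (MeOH * 885) / (32 * oil)
= (44.73 * 885) / (32 * 163.73)
= 7.5555

7.5555


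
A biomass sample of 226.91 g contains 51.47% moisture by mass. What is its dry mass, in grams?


Wd = Ww * (1 - MC/100)
= 226.91 * (1 - 51.47/100)
= 110.1194 g

110.1194 g


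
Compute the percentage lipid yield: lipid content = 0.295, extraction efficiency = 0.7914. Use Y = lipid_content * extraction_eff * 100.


Y = lipid_content * extraction_eff * 100
= 0.295 * 0.7914 * 100
= 23.3463%

23.3463%


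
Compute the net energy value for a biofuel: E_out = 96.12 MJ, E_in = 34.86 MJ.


NEV = E_out - E_in
= 96.12 - 34.86
= 61.2600 MJ

61.2600 MJ


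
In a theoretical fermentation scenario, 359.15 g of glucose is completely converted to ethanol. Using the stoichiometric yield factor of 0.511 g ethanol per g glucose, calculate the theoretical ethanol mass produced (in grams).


Theoretical ethanol yield: m_EtOH = 0.511 * m_glucose
m_EtOH = 0.511 * 359.15 = 183.5256 g

183.5256 g


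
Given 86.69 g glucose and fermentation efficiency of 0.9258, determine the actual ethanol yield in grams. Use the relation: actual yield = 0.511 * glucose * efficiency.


Actual ethanol: m = 0.511 * 86.69 * 0.9258
m = 41.0116 g

41.0116 g


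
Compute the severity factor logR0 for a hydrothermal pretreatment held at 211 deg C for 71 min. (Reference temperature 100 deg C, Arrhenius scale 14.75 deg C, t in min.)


logR0 = log10(t * exp((T - 100) / 14.75))
= log10(71 * exp((211 - 100) / 14.75))
= 5.1195

5.1195


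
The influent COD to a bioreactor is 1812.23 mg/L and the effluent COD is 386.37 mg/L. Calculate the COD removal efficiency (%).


eta = (COD_in - COD_out) / COD_in * 100
= (1812.23 - 386.37) / 1812.23 * 100
= 78.6799%

78.6799%


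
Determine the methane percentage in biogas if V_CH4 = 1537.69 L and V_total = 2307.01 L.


CH4% = V_CH4 / V_total * 100
= 1537.69 / 2307.01 * 100
= 66.6529%

66.6529%


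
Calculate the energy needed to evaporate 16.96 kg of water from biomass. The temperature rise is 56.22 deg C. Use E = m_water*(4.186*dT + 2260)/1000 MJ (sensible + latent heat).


E = m_water * (4.186 * dT + 2260) / 1000
= 16.96 * (4.186 * 56.22 + 2260) / 1000
= 42.3209 MJ

42.3209 MJ


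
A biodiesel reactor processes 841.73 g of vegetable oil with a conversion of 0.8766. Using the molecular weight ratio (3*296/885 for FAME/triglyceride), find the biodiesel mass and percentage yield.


m_FAME = oil * conv * (3 * 296 / 885) = oil * conv * (888/885)
= 841.73 * 0.8766 * 888 / 885
= 740.3617 g
Y = m_FAME / oil * 100 = conv * (888/885) * 100
= 0.8766 * 888 / 885 * 100
= 87.96%

740.3617 g FAME; Y = 87.96%


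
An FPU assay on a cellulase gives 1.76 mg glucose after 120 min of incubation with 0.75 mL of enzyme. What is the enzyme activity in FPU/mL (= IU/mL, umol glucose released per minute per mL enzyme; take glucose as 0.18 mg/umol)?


Activity = glucose_mg / (0.18 mg/umol * V_mL * t_min)
= 1.76 / (0.18 * 0.75 * 120)
= 0.1086 FPU/mL

0.1086 FPU/mL


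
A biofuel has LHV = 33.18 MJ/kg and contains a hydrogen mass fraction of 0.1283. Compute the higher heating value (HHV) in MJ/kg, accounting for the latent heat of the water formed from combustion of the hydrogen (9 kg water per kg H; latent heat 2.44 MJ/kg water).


HHV = LHV + H_frac * 9 * 2.44
= 33.18 + 0.1283 * 9 * 2.44
= 35.9975 MJ/kg

35.9975 MJ/kg


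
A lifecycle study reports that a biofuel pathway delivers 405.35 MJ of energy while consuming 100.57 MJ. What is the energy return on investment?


EROI = E_out / E_in
= 405.35 / 100.57
= 4.0305

4.0305


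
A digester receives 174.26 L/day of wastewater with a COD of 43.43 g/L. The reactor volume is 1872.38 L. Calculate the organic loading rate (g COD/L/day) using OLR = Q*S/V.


OLR = Q * S / V
= 174.26 * 43.43 / 1872.38
= 4.0420 g/L/day

4.0420 g/L/day
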